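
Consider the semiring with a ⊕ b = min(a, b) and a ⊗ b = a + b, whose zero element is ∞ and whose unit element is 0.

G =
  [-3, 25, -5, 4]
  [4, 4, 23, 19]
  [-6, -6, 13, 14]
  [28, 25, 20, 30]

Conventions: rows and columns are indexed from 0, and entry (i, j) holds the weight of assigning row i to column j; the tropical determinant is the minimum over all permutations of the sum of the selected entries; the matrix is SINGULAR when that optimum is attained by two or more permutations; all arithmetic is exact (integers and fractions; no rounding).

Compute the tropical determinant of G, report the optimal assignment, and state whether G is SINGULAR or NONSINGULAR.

σ = (0, 1, 2, 3): (-3) + 4 + 13 + 30 = 44
σ = (0, 1, 3, 2): (-3) + 4 + 14 + 20 = 35
σ = (0, 2, 1, 3): (-3) + 23 + (-6) + 30 = 44
σ = (0, 2, 3, 1): (-3) + 23 + 14 + 25 = 59
σ = (0, 3, 1, 2): (-3) + 19 + (-6) + 20 = 30
σ = (0, 3, 2, 1): (-3) + 19 + 13 + 25 = 54
σ = (1, 0, 2, 3): 25 + 4 + 13 + 30 = 72
σ = (1, 0, 3, 2): 25 + 4 + 14 + 20 = 63
σ = (1, 2, 0, 3): 25 + 23 + (-6) + 30 = 72
σ = (1, 2, 3, 0): 25 + 23 + 14 + 28 = 90
σ = (1, 3, 0, 2): 25 + 19 + (-6) + 20 = 58
σ = (1, 3, 2, 0): 25 + 19 + 13 + 28 = 85
σ = (2, 0, 1, 3): (-5) + 4 + (-6) + 30 = 23
σ = (2, 0, 3, 1): (-5) + 4 + 14 + 25 = 38
σ = (2, 1, 0, 3): (-5) + 4 + (-6) + 30 = 23
σ = (2, 1, 3, 0): (-5) + 4 + 14 + 28 = 41
σ = (2, 3, 0, 1): (-5) + 19 + (-6) + 25 = 33
σ = (2, 3, 1, 0): (-5) + 19 + (-6) + 28 = 36
σ = (3, 0, 1, 2): 4 + 4 + (-6) + 20 = 22
σ = (3, 0, 2, 1): 4 + 4 + 13 + 25 = 46
σ = (3, 1, 0, 2): 4 + 4 + (-6) + 20 = 22
σ = (3, 1, 2, 0): 4 + 4 + 13 + 28 = 49
σ = (3, 2, 0, 1): 4 + 23 + (-6) + 25 = 46
σ = (3, 2, 1, 0): 4 + 23 + (-6) + 28 = 49
Optimal value attained by: σ = (3, 0, 1, 2).
Answer: det⊕(G) = 22; verdict: SINGULAR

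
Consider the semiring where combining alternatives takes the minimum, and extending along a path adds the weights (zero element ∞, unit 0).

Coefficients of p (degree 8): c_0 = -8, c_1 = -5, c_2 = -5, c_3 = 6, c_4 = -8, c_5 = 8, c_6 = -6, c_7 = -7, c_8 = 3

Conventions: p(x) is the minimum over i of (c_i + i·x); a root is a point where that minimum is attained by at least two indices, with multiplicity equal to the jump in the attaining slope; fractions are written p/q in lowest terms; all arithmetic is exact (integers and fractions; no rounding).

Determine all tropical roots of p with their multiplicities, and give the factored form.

hull edge (i=0, c=-8) to (i=4, c=-8): slope 0, span 4
hull edge (i=4, c=-8) to (i=7, c=-7): slope 1/3, span 3
hull edge (i=7, c=-7) to (i=8, c=3): slope 10, span 1
Factored form: p(x) = 3 ⊗ (x ⊕ (-10)) ⊗ (x ⊕ (-1/3)) ⊗ (x ⊕ (-1/3)) ⊗ (x ⊕ (-1/3)) ⊗ (x ⊕ 0) ⊗ (x ⊕ 0) ⊗ (x ⊕ 0) ⊗ (x ⊕ 0)
Answer: roots = -10 (mult 1), -1/3 (mult 3), 0 (mult 4)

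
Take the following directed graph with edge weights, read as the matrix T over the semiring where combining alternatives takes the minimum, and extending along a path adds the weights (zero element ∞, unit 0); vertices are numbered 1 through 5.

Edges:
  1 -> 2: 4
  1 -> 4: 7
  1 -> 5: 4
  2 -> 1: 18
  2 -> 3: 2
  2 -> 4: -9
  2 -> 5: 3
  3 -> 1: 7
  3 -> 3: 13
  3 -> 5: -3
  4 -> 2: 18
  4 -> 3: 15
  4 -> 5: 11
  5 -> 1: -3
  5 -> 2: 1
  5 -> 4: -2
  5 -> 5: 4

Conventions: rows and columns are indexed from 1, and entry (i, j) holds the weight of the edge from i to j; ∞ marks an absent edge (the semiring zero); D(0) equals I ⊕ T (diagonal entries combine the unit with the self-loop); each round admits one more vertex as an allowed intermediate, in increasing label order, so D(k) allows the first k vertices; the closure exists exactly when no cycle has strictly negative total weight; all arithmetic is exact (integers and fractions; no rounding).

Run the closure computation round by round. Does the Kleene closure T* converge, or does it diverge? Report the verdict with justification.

D(0):
  [0, 4, ∞, 7, 4]
  [18, 0, 2, -9, 3]
  [7, ∞, 0, ∞, -3]
  [∞, 18, 15, 0, 11]
  [-3, 1, ∞, -2, 0]
D(1):
  [0, 4, ∞, 7, 4]
  [18, 0, 2, -9, 3]
  [7, 11, 0, 14, -3]
  [∞, 18, 15, 0, 11]
  [-3, 1, ∞, -2, 0]
D(2):
  [0, 4, 6, -5, 4]
  [18, 0, 2, -9, 3]
  [7, 11, 0, 2, -3]
  [36, 18, 15, 0, 11]
  [-3, 1, 3, -8, 0]
D(3):
  [0, 4, 6, -5, 3]
  [9, 0, 2, -9, -1]
  [7, 11, 0, 2, -3]
  [22, 18, 15, 0, 11]
  [-3, 1, 3, -8, 0]
D(4):
  [0, 4, 6, -5, 3]
  [9, 0, 2, -9, -1]
  [7, 11, 0, 2, -3]
  [22, 18, 15, 0, 11]
  [-3, 1, 3, -8, 0]
D(5):
  [0, 4, 6, -5, 3]
  [-4, 0, 2, -9, -1]
  [-6, -2, 0, -11, -3]
  [8, 12, 14, 0, 11]
  [-3, 1, 3, -8, 0]
Key observation: every diagonal entry stays at the unit through all rounds, so no improving cycle exists.
Answer: CONVERGES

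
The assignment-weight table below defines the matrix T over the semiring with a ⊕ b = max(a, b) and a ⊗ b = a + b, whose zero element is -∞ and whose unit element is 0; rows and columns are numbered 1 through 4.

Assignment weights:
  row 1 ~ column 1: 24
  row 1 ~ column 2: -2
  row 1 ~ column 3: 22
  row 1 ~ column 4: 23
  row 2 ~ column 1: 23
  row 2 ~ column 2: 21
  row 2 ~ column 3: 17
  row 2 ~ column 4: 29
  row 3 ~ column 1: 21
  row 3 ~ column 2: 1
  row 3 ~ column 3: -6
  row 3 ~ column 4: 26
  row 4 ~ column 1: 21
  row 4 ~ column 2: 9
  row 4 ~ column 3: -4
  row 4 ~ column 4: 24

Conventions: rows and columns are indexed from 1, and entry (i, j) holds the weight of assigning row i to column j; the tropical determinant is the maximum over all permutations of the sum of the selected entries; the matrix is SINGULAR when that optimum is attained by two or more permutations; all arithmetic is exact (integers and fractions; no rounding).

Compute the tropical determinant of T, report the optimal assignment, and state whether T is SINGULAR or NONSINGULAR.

σ = (1, 2, 3, 4): 24 + 21 + (-6) + 24 = 63
σ = (1, 2, 4, 3): 24 + 21 + 26 + (-4) = 67
σ = (1, 3, 2, 4): 24 + 17 + 1 + 24 = 66
σ = (1, 3, 4, 2): 24 + 17 + 26 + 9 = 76
σ = (1, 4, 2, 3): 24 + 29 + 1 + (-4) = 50
σ = (1, 4, 3, 2): 24 + 29 + (-6) + 9 = 56
σ = (2, 1, 3, 4): (-2) + 23 + (-6) + 24 = 39
σ = (2, 1, 4, 3): (-2) + 23 + 26 + (-4) = 43
σ = (2, 3, 1, 4): (-2) + 17 + 21 + 24 = 60
σ = (2, 3, 4, 1): (-2) + 17 + 26 + 21 = 62
σ = (2, 4, 1, 3): (-2) + 29 + 21 + (-4) = 44
σ = (2, 4, 3, 1): (-2) + 29 + (-6) + 21 = 42
σ = (3, 1, 2, 4): 22 + 23 + 1 + 24 = 70
σ = (3, 1, 4, 2): 22 + 23 + 26 + 9 = 80
σ = (3, 2, 1, 4): 22 + 21 + 21 + 24 = 88
σ = (3, 2, 4, 1): 22 + 21 + 26 + 21 = 90
σ = (3, 4, 1, 2): 22 + 29 + 21 + 9 = 81
σ = (3, 4, 2, 1): 22 + 29 + 1 + 21 = 73
σ = (4, 1, 2, 3): 23 + 23 + 1 + (-4) = 43
σ = (4, 1, 3, 2): 23 + 23 + (-6) + 9 = 49
σ = (4, 2, 1, 3): 23 + 21 + 21 + (-4) = 61
σ = (4, 2, 3, 1): 23 + 21 + (-6) + 21 = 59
σ = (4, 3, 1, 2): 23 + 17 + 21 + 9 = 70
σ = (4, 3, 2, 1): 23 + 17 + 1 + 21 = 62
Optimal value attained by: σ = (3, 2, 4, 1).
Answer: det⊕(T) = 90; verdict: NONSINGULAR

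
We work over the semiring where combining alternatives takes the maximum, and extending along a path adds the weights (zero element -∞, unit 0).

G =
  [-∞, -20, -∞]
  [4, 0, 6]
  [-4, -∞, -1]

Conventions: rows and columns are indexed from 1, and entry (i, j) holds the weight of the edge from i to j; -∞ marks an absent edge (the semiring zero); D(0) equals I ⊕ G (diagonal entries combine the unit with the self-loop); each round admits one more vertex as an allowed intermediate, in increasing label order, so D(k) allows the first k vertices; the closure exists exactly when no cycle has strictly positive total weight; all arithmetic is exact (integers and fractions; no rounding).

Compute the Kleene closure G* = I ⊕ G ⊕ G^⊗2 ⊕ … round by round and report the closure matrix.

D(0):
  [0, -20, -∞]
  [4, 0, 6]
  [-4, -∞, 0]
D(1):
  [0, -20, -∞]
  [4, 0, 6]
  [-4, -24, 0]
D(2):
  [0, -20, -14]
  [4, 0, 6]
  [-4, -24, 0]
D(3):
  [0, -20, -14]
  [4, 0, 6]
  [-4, -24, 0]
Answer: G* = [[0, -20, -14], [4, 0, 6], [-4, -24, 0]]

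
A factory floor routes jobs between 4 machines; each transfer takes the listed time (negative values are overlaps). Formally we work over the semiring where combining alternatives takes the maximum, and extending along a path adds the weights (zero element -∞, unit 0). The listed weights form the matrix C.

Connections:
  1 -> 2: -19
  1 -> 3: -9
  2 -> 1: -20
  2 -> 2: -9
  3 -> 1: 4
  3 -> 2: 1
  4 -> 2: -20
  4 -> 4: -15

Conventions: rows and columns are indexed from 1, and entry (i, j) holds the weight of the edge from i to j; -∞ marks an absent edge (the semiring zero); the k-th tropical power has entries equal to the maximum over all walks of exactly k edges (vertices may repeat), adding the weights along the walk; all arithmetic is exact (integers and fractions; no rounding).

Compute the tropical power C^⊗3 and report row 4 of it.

C^⊗2:
  [-5, -8, -∞, -∞]
  [-29, -18, -29, -∞]
  [-19, -8, -5, -∞]
  [-40, -29, -∞, -30]
C^⊗3:
  [-28, -17, -14, -∞]
  [-25, -27, -38, -∞]
  [-1, -4, -28, -∞]
  [-49, -38, -49, -45]
Answer: row 4 of C^⊗3 = [-49, -38, -49, -45]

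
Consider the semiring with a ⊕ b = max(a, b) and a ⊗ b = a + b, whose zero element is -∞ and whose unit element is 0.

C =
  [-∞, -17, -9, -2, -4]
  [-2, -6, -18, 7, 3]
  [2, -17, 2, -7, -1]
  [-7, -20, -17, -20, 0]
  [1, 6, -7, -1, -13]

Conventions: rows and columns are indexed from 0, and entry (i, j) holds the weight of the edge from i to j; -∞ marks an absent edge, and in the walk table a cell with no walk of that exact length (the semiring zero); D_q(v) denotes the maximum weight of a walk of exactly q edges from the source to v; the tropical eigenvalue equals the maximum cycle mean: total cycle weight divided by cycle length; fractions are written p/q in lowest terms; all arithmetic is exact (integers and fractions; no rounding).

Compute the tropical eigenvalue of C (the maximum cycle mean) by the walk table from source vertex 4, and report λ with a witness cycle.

q=0: [-∞, -∞, -∞, -∞, 0]
q=1: [1, 6, -7, -1, -13]
q=2: [4, 0, -5, 13, 9]
q=3: [10, 15, 2, 8, 13]
q=4: [14, 19, 6, 22, 18]
q=5: [19, 24, 11, 26, 22]
Optimal cycle mean attained by: cycle 1->4->1, total 3 + 6, length 2.
Answer: λ = 9/2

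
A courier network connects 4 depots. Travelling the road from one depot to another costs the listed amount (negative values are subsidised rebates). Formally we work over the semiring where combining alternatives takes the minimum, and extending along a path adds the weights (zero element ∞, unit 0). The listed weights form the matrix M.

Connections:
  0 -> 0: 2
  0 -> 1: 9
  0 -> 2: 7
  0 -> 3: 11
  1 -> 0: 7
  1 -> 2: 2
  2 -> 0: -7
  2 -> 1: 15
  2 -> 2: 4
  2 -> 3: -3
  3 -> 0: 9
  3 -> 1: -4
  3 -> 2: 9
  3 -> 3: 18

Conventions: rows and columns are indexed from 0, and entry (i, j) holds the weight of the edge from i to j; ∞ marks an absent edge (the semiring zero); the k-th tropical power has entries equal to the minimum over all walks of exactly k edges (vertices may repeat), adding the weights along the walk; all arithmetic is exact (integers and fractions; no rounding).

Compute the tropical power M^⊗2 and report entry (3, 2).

M^⊗2:
  [0, 7, 9, 4]
  [-5, 16, 6, -1]
  [-5, -7, 0, 1]
  [2, 14, -2, 6]
Key observation: the optimum is the walk 3->1->2, with weight (-4) + 2 = -2.
Optimal value attained by: walk 3->1->2.
Answer: (M^⊗2)[3][2] = -2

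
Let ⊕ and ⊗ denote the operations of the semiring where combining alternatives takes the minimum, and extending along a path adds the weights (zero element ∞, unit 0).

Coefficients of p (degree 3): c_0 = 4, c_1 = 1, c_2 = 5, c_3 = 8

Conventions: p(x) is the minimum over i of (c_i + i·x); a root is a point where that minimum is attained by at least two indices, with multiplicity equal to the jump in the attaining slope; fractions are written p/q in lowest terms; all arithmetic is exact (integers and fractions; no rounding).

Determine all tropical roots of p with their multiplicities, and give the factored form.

hull edge (i=0, c=4) to (i=1, c=1): slope -3, span 1
hull edge (i=1, c=1) to (i=3, c=8): slope 7/2, span 2
Factored form: p(x) = 8 ⊗ (x ⊕ (-7/2)) ⊗ (x ⊕ (-7/2)) ⊗ (x ⊕ 3)
Answer: roots = -7/2 (mult 2), 3 (mult 1)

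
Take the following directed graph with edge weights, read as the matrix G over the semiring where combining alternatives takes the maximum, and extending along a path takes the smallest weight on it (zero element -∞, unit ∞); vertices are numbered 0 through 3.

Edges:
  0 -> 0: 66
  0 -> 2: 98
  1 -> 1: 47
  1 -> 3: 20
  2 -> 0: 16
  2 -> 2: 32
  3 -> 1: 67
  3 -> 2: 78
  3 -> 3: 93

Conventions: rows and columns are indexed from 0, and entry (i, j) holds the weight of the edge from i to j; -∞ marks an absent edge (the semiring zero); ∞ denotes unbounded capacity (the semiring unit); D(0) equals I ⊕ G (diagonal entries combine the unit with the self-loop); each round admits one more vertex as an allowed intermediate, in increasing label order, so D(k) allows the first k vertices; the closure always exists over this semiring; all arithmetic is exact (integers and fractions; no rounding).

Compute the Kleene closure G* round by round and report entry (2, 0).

D(0):
  [∞, -∞, 98, -∞]
  [-∞, ∞, -∞, 20]
  [16, -∞, ∞, -∞]
  [-∞, 67, 78, ∞]
D(1):
  [∞, -∞, 98, -∞]
  [-∞, ∞, -∞, 20]
  [16, -∞, ∞, -∞]
  [-∞, 67, 78, ∞]
D(2):
  [∞, -∞, 98, -∞]
  [-∞, ∞, -∞, 20]
  [16, -∞, ∞, -∞]
  [-∞, 67, 78, ∞]
D(3):
  [∞, -∞, 98, -∞]
  [-∞, ∞, -∞, 20]
  [16, -∞, ∞, -∞]
  [16, 67, 78, ∞]
D(4):
  [∞, -∞, 98, -∞]
  [16, ∞, 20, 20]
  [16, -∞, ∞, -∞]
  [16, 67, 78, ∞]
Answer: G*[2][0] = 16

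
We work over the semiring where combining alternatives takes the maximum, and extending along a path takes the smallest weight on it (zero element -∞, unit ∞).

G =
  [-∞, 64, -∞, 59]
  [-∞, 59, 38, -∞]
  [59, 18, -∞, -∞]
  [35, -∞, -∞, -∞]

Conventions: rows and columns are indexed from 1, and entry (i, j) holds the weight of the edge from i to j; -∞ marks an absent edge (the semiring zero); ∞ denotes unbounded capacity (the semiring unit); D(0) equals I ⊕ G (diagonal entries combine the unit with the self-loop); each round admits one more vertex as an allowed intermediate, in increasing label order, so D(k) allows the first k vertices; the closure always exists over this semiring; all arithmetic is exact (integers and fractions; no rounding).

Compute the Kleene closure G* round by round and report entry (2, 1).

D(0):
  [∞, 64, -∞, 59]
  [-∞, ∞, 38, -∞]
  [59, 18, ∞, -∞]
  [35, -∞, -∞, ∞]
D(1):
  [∞, 64, -∞, 59]
  [-∞, ∞, 38, -∞]
  [59, 59, ∞, 59]
  [35, 35, -∞, ∞]
D(2):
  [∞, 64, 38, 59]
  [-∞, ∞, 38, -∞]
  [59, 59, ∞, 59]
  [35, 35, 35, ∞]
D(3):
  [∞, 64, 38, 59]
  [38, ∞, 38, 38]
  [59, 59, ∞, 59]
  [35, 35, 35, ∞]
D(4):
  [∞, 64, 38, 59]
  [38, ∞, 38, 38]
  [59, 59, ∞, 59]
  [35, 35, 35, ∞]
Answer: G*[2][1] = 38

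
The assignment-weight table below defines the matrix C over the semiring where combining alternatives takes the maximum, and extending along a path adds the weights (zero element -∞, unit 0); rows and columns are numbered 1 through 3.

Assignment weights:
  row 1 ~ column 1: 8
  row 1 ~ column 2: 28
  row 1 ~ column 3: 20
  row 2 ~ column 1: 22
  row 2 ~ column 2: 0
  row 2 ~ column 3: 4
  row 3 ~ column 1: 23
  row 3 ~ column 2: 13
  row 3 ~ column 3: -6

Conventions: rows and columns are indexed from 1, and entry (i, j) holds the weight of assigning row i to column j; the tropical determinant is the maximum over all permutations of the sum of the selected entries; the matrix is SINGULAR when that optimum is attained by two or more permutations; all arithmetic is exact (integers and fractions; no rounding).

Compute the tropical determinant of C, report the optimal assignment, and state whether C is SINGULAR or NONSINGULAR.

σ = (1, 2, 3): 8 + 0 + (-6) = 2
σ = (1, 3, 2): 8 + 4 + 13 = 25
σ = (2, 1, 3): 28 + 22 + (-6) = 44
σ = (2, 3, 1): 28 + 4 + 23 = 55
σ = (3, 1, 2): 20 + 22 + 13 = 55
σ = (3, 2, 1): 20 + 0 + 23 = 43
Optimal value attained by: σ = (2, 3, 1).
Answer: det⊕(C) = 55; verdict: SINGULAR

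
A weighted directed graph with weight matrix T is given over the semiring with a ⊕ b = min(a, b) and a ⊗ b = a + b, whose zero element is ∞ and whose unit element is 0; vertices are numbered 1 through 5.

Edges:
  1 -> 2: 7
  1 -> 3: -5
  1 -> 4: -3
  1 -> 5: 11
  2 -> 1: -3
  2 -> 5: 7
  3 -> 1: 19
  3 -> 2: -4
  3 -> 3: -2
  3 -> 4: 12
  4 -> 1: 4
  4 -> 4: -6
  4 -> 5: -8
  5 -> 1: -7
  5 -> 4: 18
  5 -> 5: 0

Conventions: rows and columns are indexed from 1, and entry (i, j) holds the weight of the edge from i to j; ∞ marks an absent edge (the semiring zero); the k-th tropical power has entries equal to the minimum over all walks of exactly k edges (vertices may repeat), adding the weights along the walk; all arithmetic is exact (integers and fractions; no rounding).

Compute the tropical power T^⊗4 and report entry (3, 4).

T^⊗2:
  [1, -9, -7, -9, -11]
  [0, 4, -8, -6, 7]
  [-7, -6, -4, 6, 3]
  [-15, 11, -1, -12, -14]
  [-7, 0, -12, -10, 0]
T^⊗3:
  [-18, -11, -9, -15, -17]
  [-2, -12, -10, -12, -14]
  [-9, -8, -12, -10, -2]
  [-21, -8, -20, -18, -20]
  [-7, -16, -14, -16, -18]
T^⊗4:
  [-24, -13, -23, -21, -23]
  [-21, -14, -12, -18, -20]
  [-11, -16, -14, -16, -18]
  [-27, -24, -26, -24, -26]
  [-25, -18, -16, -22, -24]
Key observation: the optimum is the walk 3->2->1->4->4, with weight (-4) + (-3) + (-3) + (-6) = -16.
Optimal value attained by: walk 3->2->1->4->4.
Answer: (T^⊗4)[3][4] = -16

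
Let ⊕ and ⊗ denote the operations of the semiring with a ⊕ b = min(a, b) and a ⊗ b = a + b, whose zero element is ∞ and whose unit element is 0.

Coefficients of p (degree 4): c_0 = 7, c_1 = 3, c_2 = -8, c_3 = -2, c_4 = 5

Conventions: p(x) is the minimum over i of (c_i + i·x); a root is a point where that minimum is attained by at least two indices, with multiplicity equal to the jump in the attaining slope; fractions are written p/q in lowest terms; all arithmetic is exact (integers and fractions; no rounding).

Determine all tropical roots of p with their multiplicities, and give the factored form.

hull edge (i=0, c=7) to (i=2, c=-8): slope -15/2, span 2
hull edge (i=2, c=-8) to (i=3, c=-2): slope 6, span 1
hull edge (i=3, c=-2) to (i=4, c=5): slope 7, span 1
Factored form: p(x) = 5 ⊗ (x ⊕ (-7)) ⊗ (x ⊕ (-6)) ⊗ (x ⊕ 15/2) ⊗ (x ⊕ 15/2)
Answer: roots = -7 (mult 1), -6 (mult 1), 15/2 (mult 2)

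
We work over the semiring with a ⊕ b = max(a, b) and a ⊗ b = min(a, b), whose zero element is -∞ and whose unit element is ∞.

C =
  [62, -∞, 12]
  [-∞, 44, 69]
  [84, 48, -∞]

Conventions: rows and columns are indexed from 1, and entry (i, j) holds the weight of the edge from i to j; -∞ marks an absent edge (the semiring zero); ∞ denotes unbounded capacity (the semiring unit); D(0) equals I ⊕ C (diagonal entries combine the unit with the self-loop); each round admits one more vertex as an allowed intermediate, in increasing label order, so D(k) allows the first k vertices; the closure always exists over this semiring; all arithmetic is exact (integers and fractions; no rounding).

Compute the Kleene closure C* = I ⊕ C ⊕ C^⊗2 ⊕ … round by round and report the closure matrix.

D(0):
  [∞, -∞, 12]
  [-∞, ∞, 69]
  [84, 48, ∞]
D(1):
  [∞, -∞, 12]
  [-∞, ∞, 69]
  [84, 48, ∞]
D(2):
  [∞, -∞, 12]
  [-∞, ∞, 69]
  [84, 48, ∞]
D(3):
  [∞, 12, 12]
  [69, ∞, 69]
  [84, 48, ∞]
Answer: C* = [[∞, 12, 12], [69, ∞, 69], [84, 48, ∞]]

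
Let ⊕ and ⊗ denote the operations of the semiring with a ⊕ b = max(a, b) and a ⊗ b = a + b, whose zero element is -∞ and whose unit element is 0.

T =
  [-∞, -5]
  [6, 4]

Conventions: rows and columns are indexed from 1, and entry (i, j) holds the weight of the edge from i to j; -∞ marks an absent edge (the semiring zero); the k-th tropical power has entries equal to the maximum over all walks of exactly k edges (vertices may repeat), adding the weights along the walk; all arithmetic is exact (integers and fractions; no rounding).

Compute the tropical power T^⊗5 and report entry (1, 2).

T^⊗2:
  [1, -1]
  [10, 8]
T^⊗3:
  [5, 3]
  [14, 12]
T^⊗4:
  [9, 7]
  [18, 16]
T^⊗5:
  [13, 11]
  [22, 20]
Key observation: the optimum is the walk 1->2->2->2->2->2, with weight (-5) + 4 + 4 + 4 + 4 = 11.
Optimal value attained by: walk 1->2->2->2->2->2.
Answer: (T^⊗5)[1][2] = 11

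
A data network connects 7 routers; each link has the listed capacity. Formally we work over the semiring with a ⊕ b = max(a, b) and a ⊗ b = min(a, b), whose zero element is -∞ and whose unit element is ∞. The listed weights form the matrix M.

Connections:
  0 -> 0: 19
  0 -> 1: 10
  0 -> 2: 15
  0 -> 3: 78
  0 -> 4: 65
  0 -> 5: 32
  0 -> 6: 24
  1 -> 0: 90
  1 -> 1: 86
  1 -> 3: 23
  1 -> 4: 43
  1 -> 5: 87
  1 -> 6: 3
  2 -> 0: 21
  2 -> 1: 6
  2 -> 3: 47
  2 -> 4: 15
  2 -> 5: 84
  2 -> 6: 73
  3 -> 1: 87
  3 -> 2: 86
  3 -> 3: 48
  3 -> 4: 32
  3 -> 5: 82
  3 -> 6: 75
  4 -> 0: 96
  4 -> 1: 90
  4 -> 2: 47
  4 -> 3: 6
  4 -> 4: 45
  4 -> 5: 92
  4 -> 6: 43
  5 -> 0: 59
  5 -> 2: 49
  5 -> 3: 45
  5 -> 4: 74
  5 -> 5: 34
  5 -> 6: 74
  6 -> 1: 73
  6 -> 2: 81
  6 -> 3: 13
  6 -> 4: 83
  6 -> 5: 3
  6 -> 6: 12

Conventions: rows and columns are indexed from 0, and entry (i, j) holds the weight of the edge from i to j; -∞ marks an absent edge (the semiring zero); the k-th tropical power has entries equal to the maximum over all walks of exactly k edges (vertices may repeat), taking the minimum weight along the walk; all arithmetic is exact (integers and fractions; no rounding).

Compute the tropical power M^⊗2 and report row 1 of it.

M^⊗2:
  [65, 78, 78, 48, 45, 78, 75]
  [86, 86, 49, 78, 74, 86, 74]
  [59, 73, 73, 47, 74, 47, 74]
  [87, 86, 75, 48, 75, 87, 74]
  [90, 86, 49, 78, 74, 87, 74]
  [74, 74, 74, 59, 74, 74, 49]
  [83, 83, 47, 47, 45, 83, 73]
Answer: row 1 of M^⊗2 = [86, 86, 49, 78, 74, 86, 74]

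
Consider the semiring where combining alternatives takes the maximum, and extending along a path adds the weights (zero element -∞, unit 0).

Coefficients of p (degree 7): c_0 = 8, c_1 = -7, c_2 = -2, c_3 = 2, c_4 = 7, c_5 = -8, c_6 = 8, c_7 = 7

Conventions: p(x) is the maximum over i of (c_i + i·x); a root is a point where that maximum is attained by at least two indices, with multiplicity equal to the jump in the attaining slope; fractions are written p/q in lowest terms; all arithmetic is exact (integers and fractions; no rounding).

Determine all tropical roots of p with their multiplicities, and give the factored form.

hull edge (i=0, c=8) to (i=6, c=8): slope 0, span 6
hull edge (i=6, c=8) to (i=7, c=7): slope -1, span 1
Factored form: p(x) = 7 ⊗ (x ⊕ 0) ⊗ (x ⊕ 0) ⊗ (x ⊕ 0) ⊗ (x ⊕ 0) ⊗ (x ⊕ 0) ⊗ (x ⊕ 0) ⊗ (x ⊕ 1)
Answer: roots = 0 (mult 6), 1 (mult 1)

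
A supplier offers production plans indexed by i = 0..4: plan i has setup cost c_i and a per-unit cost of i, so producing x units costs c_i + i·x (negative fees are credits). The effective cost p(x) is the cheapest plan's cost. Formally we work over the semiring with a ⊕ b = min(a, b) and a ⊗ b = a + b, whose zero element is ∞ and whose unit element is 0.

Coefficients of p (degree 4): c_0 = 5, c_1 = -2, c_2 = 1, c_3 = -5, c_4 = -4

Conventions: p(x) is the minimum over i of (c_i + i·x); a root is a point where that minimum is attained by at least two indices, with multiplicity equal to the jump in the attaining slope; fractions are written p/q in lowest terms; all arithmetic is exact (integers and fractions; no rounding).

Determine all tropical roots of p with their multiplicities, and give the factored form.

hull edge (i=0, c=5) to (i=1, c=-2): slope -7, span 1
hull edge (i=1, c=-2) to (i=3, c=-5): slope -3/2, span 2
hull edge (i=3, c=-5) to (i=4, c=-4): slope 1, span 1
Factored form: p(x) = -4 ⊗ (x ⊕ (-1)) ⊗ (x ⊕ 3/2) ⊗ (x ⊕ 3/2) ⊗ (x ⊕ 7)
Answer: roots = -1 (mult 1), 3/2 (mult 2), 7 (mult 1)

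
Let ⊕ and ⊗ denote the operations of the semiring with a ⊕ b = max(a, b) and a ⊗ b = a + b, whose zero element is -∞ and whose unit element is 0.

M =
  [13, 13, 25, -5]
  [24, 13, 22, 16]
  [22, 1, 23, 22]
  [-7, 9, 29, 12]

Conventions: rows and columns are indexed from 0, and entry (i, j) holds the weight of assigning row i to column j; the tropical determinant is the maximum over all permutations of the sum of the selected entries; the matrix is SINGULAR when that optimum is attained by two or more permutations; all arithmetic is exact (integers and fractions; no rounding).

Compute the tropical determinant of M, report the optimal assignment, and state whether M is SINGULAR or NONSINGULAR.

σ = (0, 1, 2, 3): 13 + 13 + 23 + 12 = 61
σ = (0, 1, 3, 2): 13 + 13 + 22 + 29 = 77
σ = (0, 2, 1, 3): 13 + 22 + 1 + 12 = 48
σ = (0, 2, 3, 1): 13 + 22 + 22 + 9 = 66
σ = (0, 3, 1, 2): 13 + 16 + 1 + 29 = 59
σ = (0, 3, 2, 1): 13 + 16 + 23 + 9 = 61
σ = (1, 0, 2, 3): 13 + 24 + 23 + 12 = 72
σ = (1, 0, 3, 2): 13 + 24 + 22 + 29 = 88
σ = (1, 2, 0, 3): 13 + 22 + 22 + 12 = 69
σ = (1, 2, 3, 0): 13 + 22 + 22 + (-7) = 50
σ = (1, 3, 0, 2): 13 + 16 + 22 + 29 = 80
σ = (1, 3, 2, 0): 13 + 16 + 23 + (-7) = 45
σ = (2, 0, 1, 3): 25 + 24 + 1 + 12 = 62
σ = (2, 0, 3, 1): 25 + 24 + 22 + 9 = 80
σ = (2, 1, 0, 3): 25 + 13 + 22 + 12 = 72
σ = (2, 1, 3, 0): 25 + 13 + 22 + (-7) = 53
σ = (2, 3, 0, 1): 25 + 16 + 22 + 9 = 72
σ = (2, 3, 1, 0): 25 + 16 + 1 + (-7) = 35
σ = (3, 0, 1, 2): (-5) + 24 + 1 + 29 = 49
σ = (3, 0, 2, 1): (-5) + 24 + 23 + 9 = 51
σ = (3, 1, 0, 2): (-5) + 13 + 22 + 29 = 59
σ = (3, 1, 2, 0): (-5) + 13 + 23 + (-7) = 24
σ = (3, 2, 0, 1): (-5) + 22 + 22 + 9 = 48
σ = (3, 2, 1, 0): (-5) + 22 + 1 + (-7) = 11
Optimal value attained by: σ = (1, 0, 3, 2).
Answer: det⊕(M) = 88; verdict: NONSINGULAR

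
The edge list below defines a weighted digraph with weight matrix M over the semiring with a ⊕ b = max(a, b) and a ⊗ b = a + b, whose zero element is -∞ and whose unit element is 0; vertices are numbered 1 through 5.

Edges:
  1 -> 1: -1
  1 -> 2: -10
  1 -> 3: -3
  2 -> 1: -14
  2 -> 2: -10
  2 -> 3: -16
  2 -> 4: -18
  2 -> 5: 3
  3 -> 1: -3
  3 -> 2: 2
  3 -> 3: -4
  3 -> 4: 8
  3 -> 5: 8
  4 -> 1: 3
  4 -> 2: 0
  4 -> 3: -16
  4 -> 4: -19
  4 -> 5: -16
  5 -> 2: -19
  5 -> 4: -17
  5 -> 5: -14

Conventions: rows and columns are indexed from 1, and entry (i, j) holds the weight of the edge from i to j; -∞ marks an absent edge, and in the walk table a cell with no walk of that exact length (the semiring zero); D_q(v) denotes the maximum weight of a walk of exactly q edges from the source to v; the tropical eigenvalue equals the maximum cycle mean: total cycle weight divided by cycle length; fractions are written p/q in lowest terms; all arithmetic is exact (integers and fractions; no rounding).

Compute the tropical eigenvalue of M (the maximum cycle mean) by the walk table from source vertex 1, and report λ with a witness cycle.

q=0: [0, -∞, -∞, -∞, -∞]
q=1: [-1, -10, -3, -∞, -∞]
q=2: [-2, -1, -4, 5, 5]
q=3: [8, 5, -5, 4, 4]
q=4: [7, 4, 5, 3, 8]
q=5: [6, 7, 4, 13, 13]
Optimal cycle mean attained by: cycle 1->3->4->1, total (-3) + 8 + 3, length 3.
Answer: λ = 8/3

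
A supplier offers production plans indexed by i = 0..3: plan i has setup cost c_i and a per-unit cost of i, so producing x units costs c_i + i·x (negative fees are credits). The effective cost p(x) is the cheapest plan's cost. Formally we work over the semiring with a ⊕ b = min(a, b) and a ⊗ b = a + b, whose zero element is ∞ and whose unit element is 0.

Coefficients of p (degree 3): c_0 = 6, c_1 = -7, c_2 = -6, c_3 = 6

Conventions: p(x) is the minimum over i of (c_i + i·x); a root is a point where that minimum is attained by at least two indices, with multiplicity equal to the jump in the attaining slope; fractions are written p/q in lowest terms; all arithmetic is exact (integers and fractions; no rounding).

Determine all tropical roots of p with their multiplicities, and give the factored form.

hull edge (i=0, c=6) to (i=1, c=-7): slope -13, span 1
hull edge (i=1, c=-7) to (i=2, c=-6): slope 1, span 1
hull edge (i=2, c=-6) to (i=3, c=6): slope 12, span 1
Factored form: p(x) = 6 ⊗ (x ⊕ (-12)) ⊗ (x ⊕ (-1)) ⊗ (x ⊕ 13)
Answer: roots = -12 (mult 1), -1 (mult 1), 13 (mult 1)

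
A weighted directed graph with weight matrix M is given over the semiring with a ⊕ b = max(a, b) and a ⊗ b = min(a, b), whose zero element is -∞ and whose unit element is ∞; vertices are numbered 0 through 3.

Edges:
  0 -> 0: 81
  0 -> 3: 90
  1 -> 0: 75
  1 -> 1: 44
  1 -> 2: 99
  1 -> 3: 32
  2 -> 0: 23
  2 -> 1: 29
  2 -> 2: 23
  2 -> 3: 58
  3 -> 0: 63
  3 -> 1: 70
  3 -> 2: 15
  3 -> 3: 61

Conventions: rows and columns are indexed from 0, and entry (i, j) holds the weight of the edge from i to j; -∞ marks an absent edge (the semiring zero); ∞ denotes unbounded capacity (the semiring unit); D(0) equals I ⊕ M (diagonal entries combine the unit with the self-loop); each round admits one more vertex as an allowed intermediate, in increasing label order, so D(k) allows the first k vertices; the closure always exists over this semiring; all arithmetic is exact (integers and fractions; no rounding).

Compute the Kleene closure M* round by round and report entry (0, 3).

D(0):
  [∞, -∞, -∞, 90]
  [75, ∞, 99, 32]
  [23, 29, ∞, 58]
  [63, 70, 15, ∞]
D(1):
  [∞, -∞, -∞, 90]
  [75, ∞, 99, 75]
  [23, 29, ∞, 58]
  [63, 70, 15, ∞]
D(2):
  [∞, -∞, -∞, 90]
  [75, ∞, 99, 75]
  [29, 29, ∞, 58]
  [70, 70, 70, ∞]
D(3):
  [∞, -∞, -∞, 90]
  [75, ∞, 99, 75]
  [29, 29, ∞, 58]
  [70, 70, 70, ∞]
D(4):
  [∞, 70, 70, 90]
  [75, ∞, 99, 75]
  [58, 58, ∞, 58]
  [70, 70, 70, ∞]
Answer: M*[0][3] = 90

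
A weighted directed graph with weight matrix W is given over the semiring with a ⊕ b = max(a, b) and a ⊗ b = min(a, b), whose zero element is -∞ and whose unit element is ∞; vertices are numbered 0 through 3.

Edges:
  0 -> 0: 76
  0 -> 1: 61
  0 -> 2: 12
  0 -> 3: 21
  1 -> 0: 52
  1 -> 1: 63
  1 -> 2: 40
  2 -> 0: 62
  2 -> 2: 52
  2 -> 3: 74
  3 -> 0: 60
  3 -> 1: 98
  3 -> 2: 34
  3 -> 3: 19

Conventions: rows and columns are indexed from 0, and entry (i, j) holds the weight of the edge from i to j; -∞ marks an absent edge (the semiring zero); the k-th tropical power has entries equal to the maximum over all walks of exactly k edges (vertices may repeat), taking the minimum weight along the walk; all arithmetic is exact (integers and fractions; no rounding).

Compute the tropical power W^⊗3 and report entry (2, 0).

W^⊗2:
  [76, 61, 40, 21]
  [52, 63, 40, 40]
  [62, 74, 52, 52]
  [60, 63, 40, 34]
W^⊗3:
  [76, 61, 40, 40]
  [52, 63, 40, 40]
  [62, 63, 52, 52]
  [60, 63, 40, 40]
Key observation: the optimum is the walk 2->0->0->0, with weight 62 min 76 min 76 = 62.
Optimal value attained by: walk 2->0->0->0.
Answer: (W^⊗3)[2][0] = 62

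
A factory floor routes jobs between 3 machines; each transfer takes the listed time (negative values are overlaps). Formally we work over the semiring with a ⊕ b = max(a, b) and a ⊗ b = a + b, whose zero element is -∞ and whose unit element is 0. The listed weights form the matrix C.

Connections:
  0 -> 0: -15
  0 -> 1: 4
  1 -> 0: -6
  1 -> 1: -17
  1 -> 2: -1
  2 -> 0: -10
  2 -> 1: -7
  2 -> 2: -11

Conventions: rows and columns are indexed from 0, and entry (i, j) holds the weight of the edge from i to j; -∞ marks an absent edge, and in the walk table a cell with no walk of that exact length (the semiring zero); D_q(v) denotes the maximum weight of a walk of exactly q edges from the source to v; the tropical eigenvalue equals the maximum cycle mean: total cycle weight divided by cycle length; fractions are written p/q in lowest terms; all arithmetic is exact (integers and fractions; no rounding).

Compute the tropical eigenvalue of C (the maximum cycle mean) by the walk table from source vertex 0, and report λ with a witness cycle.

q=0: [0, -∞, -∞]
q=1: [-15, 4, -∞]
q=2: [-2, -11, 3]
q=3: [-7, 2, -8]
Optimal cycle mean attained by: cycle 0->1->0, total 4 + (-6), length 2.
Answer: λ = -1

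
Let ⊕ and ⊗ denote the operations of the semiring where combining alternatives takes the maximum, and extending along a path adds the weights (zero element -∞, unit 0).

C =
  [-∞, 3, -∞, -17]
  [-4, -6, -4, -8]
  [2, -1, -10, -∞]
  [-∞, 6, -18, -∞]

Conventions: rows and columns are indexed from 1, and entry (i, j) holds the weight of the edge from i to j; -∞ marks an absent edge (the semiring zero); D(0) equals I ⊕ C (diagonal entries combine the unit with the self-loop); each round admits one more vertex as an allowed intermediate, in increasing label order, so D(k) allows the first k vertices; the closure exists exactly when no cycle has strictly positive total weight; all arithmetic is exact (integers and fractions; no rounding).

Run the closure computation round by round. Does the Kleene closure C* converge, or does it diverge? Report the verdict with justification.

D(0):
  [0, 3, -∞, -17]
  [-4, 0, -4, -8]
  [2, -1, 0, -∞]
  [-∞, 6, -18, 0]
D(1):
  [0, 3, -∞, -17]
  [-4, 0, -4, -8]
  [2, 5, 0, -15]
  [-∞, 6, -18, 0]
Detection: at round 2, diagonal entry (3, 3) turns strictly positive.
Key observation: the cycle 3->1->2->3 has total weight 2 + 3 + (-4), which is strictly positive.
Answer: DIVERGES — positive cycle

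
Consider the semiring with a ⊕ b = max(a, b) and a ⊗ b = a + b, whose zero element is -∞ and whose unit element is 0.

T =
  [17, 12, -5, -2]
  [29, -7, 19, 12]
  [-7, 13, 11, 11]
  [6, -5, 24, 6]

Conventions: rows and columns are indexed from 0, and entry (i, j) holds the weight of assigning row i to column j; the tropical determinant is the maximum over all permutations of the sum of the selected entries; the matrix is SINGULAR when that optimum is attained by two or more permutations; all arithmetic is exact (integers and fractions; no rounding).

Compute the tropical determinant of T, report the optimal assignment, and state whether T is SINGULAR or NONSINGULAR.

σ = (0, 1, 2, 3): 17 + (-7) + 11 + 6 = 27
σ = (0, 1, 3, 2): 17 + (-7) + 11 + 24 = 45
σ = (0, 2, 1, 3): 17 + 19 + 13 + 6 = 55
σ = (0, 2, 3, 1): 17 + 19 + 11 + (-5) = 42
σ = (0, 3, 1, 2): 17 + 12 + 13 + 24 = 66
σ = (0, 3, 2, 1): 17 + 12 + 11 + (-5) = 35
σ = (1, 0, 2, 3): 12 + 29 + 11 + 6 = 58
σ = (1, 0, 3, 2): 12 + 29 + 11 + 24 = 76
σ = (1, 2, 0, 3): 12 + 19 + (-7) + 6 = 30
σ = (1, 2, 3, 0): 12 + 19 + 11 + 6 = 48
σ = (1, 3, 0, 2): 12 + 12 + (-7) + 24 = 41
σ = (1, 3, 2, 0): 12 + 12 + 11 + 6 = 41
σ = (2, 0, 1, 3): (-5) + 29 + 13 + 6 = 43
σ = (2, 0, 3, 1): (-5) + 29 + 11 + (-5) = 30
σ = (2, 1, 0, 3): (-5) + (-7) + (-7) + 6 = -13
σ = (2, 1, 3, 0): (-5) + (-7) + 11 + 6 = 5
σ = (2, 3, 0, 1): (-5) + 12 + (-7) + (-5) = -5
σ = (2, 3, 1, 0): (-5) + 12 + 13 + 6 = 26
σ = (3, 0, 1, 2): (-2) + 29 + 13 + 24 = 64
σ = (3, 0, 2, 1): (-2) + 29 + 11 + (-5) = 33
σ = (3, 1, 0, 2): (-2) + (-7) + (-7) + 24 = 8
σ = (3, 1, 2, 0): (-2) + (-7) + 11 + 6 = 8
σ = (3, 2, 0, 1): (-2) + 19 + (-7) + (-5) = 5
σ = (3, 2, 1, 0): (-2) + 19 + 13 + 6 = 36
Optimal value attained by: σ = (1, 0, 3, 2).
Answer: det⊕(T) = 76; verdict: NONSINGULAR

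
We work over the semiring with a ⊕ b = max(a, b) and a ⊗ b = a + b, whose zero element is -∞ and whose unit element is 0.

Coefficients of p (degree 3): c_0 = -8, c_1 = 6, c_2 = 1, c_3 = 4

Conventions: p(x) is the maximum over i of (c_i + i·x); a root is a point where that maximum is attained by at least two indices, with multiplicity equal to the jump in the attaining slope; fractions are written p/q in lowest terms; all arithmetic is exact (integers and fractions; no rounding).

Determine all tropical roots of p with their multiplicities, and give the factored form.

hull edge (i=0, c=-8) to (i=1, c=6): slope 14, span 1
hull edge (i=1, c=6) to (i=3, c=4): slope -1, span 2
Factored form: p(x) = 4 ⊗ (x ⊕ (-14)) ⊗ (x ⊕ 1) ⊗ (x ⊕ 1)
Answer: roots = -14 (mult 1), 1 (mult 2)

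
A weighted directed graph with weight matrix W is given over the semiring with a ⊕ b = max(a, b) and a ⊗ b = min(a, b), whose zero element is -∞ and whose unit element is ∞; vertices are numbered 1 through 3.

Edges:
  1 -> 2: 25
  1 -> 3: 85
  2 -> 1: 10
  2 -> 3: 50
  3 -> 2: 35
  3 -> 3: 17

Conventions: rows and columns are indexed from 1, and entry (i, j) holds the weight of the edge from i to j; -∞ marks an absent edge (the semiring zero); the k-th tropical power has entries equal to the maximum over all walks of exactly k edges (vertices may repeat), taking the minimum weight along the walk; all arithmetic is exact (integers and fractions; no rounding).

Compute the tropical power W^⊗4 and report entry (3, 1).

W^⊗2:
  [10, 35, 25]
  [-∞, 35, 17]
  [10, 17, 35]
W^⊗3:
  [10, 25, 35]
  [10, 17, 35]
  [10, 35, 17]
W^⊗4:
  [10, 35, 25]
  [10, 35, 17]
  [10, 17, 35]
Key observation: the optimum is the walk 3->2->1->2->1, with weight 35 min 10 min 25 min 10 = 10.
Optimal value attained by: walk 3->2->1->2->1.
Answer: (W^⊗4)[3][1] = 10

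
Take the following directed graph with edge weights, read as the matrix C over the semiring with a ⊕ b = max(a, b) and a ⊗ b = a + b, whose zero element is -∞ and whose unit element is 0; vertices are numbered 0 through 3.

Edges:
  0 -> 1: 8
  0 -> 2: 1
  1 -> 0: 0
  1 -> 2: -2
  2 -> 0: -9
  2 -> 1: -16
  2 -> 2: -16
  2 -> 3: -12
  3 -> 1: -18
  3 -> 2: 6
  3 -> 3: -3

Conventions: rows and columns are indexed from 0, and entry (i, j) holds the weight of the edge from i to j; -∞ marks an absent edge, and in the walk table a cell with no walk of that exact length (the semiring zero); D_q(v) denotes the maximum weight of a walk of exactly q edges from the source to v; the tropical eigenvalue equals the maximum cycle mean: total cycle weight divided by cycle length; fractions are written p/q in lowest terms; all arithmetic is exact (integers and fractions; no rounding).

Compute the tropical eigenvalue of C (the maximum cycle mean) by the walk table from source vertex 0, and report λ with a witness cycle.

q=0: [0, -∞, -∞, -∞]
q=1: [-∞, 8, 1, -∞]
q=2: [8, -15, 6, -11]
q=3: [-3, 16, 9, -6]
q=4: [16, 5, 14, -3]
Optimal cycle mean attained by: cycle 0->1->0, total 8 + 0, length 2.
Answer: λ = 4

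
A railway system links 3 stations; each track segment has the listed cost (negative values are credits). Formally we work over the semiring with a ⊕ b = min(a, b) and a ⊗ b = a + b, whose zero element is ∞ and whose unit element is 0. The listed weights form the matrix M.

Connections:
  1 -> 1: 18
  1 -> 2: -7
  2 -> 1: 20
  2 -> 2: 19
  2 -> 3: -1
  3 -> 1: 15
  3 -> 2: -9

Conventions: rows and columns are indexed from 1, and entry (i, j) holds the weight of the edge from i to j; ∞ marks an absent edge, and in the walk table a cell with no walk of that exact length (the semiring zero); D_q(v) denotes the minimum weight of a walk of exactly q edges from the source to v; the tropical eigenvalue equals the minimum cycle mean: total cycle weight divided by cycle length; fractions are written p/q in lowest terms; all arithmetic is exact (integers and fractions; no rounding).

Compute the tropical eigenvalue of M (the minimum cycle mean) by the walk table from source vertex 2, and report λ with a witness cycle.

q=0: [∞, 0, ∞]
q=1: [20, 19, -1]
q=2: [14, -10, 18]
q=3: [10, 7, -11]
Optimal cycle mean attained by: cycle 2->3->2, total (-1) + (-9), length 2.
Answer: λ = -5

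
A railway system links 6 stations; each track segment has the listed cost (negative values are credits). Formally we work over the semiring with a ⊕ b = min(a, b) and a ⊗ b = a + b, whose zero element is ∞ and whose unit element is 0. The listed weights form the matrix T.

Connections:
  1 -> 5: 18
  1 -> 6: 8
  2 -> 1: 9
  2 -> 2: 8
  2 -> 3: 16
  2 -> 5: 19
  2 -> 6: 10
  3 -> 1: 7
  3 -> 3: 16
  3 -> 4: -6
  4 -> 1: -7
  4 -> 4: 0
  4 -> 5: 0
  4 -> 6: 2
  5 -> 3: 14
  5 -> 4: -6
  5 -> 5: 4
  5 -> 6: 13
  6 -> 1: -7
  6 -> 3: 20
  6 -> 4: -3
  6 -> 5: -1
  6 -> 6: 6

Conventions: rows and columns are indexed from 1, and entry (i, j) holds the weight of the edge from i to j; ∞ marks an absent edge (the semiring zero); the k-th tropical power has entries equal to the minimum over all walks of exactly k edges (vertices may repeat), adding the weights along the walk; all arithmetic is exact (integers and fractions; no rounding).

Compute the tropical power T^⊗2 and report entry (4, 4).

T^⊗2:
  [1, ∞, 28, 5, 7, 14]
  [3, 16, 24, 7, 9, 16]
  [-13, ∞, 32, -6, -6, -4]
  [-7, ∞, 14, -6, 0, 1]
  [-13, ∞, 18, -6, -6, -4]
  [-10, ∞, 13, -7, -3, -1]
Key observation: the optimum is the walk 4->5->4, with weight 0 + (-6) = -6.
Optimal value attained by: walk 4->5->4.
Answer: (T^⊗2)[4][4] = -6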